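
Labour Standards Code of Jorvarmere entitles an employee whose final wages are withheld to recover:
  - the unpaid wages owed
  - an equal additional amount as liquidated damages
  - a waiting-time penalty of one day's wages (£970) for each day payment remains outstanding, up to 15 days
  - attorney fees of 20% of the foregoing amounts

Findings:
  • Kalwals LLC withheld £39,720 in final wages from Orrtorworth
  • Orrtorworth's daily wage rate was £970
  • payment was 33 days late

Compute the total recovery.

Liquidated damages (equal amount): £39,720
Penalty days: min(33, 15) = 15
Waiting-time penalty: 15 × £970 = £14,550
Subtotal: £39,720 + £39,720 + £14,550 = £93,990
Attorney fees: 20% of £93,990 = £18,798
Total award: £93,990 + £18,798 = £112,788

£112,788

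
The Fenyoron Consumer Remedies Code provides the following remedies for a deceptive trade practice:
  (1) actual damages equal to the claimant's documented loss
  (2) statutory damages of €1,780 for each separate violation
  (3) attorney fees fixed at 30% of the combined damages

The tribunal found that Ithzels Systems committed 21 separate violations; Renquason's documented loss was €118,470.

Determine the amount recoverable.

Statutory damages: 21 × €1,780 = €37,380
Combined damages: €118,470 + €37,380 = €155,850
Attorney fees: 30% of €155,850 = €46,755
Total recovery: €155,850 + €46,755 = €202,605

€202,605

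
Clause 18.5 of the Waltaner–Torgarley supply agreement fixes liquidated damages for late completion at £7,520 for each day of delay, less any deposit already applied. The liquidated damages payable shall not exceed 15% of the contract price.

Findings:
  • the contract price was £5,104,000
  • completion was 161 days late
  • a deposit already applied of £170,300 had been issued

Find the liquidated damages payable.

£765,600

Per-day damages: 161 × £7,520 = £1,210,720
Less deposit already applied: £1,210,720 − £170,300 = £1,040,420
Cap: 15% of £5,104,000 = £765,600
Cap at £765,600: £1,040,420 exceeds the cap → £765,600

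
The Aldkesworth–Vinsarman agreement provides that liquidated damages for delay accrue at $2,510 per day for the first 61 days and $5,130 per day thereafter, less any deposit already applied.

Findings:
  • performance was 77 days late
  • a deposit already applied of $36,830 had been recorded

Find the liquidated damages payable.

First 61 days: 61 × $2,510 = $153,110
Remaining days: (77 − 61) × $5,130 = $82,080
Accrued per-day damages: $153,110 + $82,080 = $235,190
Less deposit already applied: $235,190 − $36,830 = $198,360

$198,360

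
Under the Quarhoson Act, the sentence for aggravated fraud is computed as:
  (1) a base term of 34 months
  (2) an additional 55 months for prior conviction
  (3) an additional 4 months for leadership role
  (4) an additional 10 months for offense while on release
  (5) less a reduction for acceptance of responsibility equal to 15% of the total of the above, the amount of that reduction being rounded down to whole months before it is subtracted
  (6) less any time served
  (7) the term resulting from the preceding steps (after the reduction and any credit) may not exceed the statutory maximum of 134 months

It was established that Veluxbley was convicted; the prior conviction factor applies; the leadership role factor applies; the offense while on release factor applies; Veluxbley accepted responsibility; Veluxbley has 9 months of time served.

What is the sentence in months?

Prior conviction enhancement: +55 months
Leadership role enhancement: +4 months
Offense while on release enhancement: +10 months
Adjusted term: 34 months + 55 months + 4 months + 10 months = 103 months
Acceptance of responsibility reduction: 15% of 103 months = 15 months (rounded down)
After reduction: 103 − 15 = 88 months
Less time served: 88 months − 9 months = 79 months
Cap at 134 months: 79 months is within the cap, no reduction.

79 months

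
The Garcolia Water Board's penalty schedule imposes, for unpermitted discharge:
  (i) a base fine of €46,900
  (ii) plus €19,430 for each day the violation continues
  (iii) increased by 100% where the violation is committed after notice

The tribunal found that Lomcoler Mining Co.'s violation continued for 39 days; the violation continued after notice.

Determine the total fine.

€1,609,340

Per-day component: 39 × €19,430 = €757,770
Base plus per-day: €46,900 + €757,770 = €804,670
Enhancement: 100% of €804,670 = €804,670
Enhanced fine: €804,670 + €804,670 = €1,609,340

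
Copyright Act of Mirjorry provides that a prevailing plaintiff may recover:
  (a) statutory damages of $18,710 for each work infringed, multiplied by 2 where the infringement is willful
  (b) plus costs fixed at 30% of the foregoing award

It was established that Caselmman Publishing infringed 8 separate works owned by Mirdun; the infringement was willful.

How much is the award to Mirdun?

$389,168

Statutory damages: 8 × $18,710 = $149,680
Doubled: 2 × $149,680 = $299,360
Costs: 30% of $299,360 = $89,808
Award plus costs: $299,360 + $89,808 = $389,168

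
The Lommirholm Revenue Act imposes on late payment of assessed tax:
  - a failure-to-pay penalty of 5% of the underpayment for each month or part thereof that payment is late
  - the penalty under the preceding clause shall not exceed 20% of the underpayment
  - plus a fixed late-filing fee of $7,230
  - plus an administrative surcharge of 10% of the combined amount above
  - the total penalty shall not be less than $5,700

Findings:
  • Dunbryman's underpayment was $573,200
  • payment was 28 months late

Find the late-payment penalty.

Accrued rate: 5% × 28 = 140%, capped at 20% → 20%
Failure-to-pay penalty: 20% of $573,200 = $114,640
Penalty before surcharge: $114,640 + $7,230 = $121,870
Administrative surcharge: 10% of $121,870 = $12,187
Total penalty: $121,870 + $12,187 = $134,057
Minimum $5,700: $134,057 meets the minimum, no increase.

$134,057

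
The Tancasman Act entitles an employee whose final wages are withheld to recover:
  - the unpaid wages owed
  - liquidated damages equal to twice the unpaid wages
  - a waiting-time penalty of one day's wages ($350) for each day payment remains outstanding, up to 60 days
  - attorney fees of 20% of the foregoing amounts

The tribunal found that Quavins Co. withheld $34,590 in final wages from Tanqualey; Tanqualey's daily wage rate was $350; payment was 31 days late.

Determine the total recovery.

$137,544

Doubled: 2 × $34,590 = $69,180
Penalty days: min(31, 60) = 31
Waiting-time penalty: 31 × $350 = $10,850
Subtotal: $34,590 + $69,180 + $10,850 = $114,620
Attorney fees: 20% of $114,620 = $22,924
Total award: $114,620 + $22,924 = $137,544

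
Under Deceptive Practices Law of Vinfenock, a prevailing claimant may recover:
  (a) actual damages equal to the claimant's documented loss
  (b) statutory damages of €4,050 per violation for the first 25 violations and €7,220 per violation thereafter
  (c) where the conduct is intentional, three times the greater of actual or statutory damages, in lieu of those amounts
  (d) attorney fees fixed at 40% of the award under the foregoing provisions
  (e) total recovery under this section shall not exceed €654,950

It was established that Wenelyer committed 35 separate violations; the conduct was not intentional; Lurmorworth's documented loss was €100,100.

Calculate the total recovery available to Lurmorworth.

First 25 violations: 25 × €4,050 = €101,250
Remaining violations: (35 − 25) × €7,220 = €72,200
Statutory damages: €101,250 + €72,200 = €173,450
Conduct not intentional: the in-lieu enhancement does not apply.
Actual plus statutory damages: €100,100 + €173,450 = €273,550
Attorney fees: 40% of €273,550 = €109,420
Total before cap: €273,550 + €109,420 = €382,970
Cap at €654,950: €382,970 is within the cap, no reduction.

€382,970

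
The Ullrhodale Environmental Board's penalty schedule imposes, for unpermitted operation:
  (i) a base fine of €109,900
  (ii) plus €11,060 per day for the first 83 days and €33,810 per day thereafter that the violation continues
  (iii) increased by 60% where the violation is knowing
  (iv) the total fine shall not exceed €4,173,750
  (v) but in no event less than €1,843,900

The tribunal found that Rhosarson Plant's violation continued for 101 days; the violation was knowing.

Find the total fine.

First 83 days: 83 × €11,060 = €917,980
Remaining days: (101 − 83) × €33,810 = €608,580
Per-day component: €917,980 + €608,580 = €1,526,560
Base plus per-day: €109,900 + €1,526,560 = €1,636,460
Enhancement: 60% of €1,636,460 = €981,876
Enhanced fine: €1,636,460 + €981,876 = €2,618,336
Cap at €4,173,750: €2,618,336 is within the cap, no reduction.
Minimum €1,843,900: €2,618,336 meets the minimum, no increase.

€2,618,336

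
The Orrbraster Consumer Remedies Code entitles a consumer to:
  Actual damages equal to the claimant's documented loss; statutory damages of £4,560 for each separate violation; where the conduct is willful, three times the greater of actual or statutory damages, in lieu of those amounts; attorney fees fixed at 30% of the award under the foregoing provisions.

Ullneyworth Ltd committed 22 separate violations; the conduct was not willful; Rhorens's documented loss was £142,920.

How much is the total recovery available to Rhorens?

Statutory damages: 22 × £4,560 = £100,320
Conduct not willful: the in-lieu enhancement does not apply.
Actual plus statutory damages: £142,920 + £100,320 = £243,240
Attorney fees: 30% of £243,240 = £72,972
Total recovery: £243,240 + £72,972 = £316,212

£316,212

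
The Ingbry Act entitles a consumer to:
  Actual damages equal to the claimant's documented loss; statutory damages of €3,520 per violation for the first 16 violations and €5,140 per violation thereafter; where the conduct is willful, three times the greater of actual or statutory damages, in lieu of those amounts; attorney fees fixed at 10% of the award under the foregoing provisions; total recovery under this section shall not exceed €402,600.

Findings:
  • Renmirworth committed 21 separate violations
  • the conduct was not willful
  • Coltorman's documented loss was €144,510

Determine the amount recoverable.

€249,183

First 16 violations: 16 × €3,520 = €56,320
Remaining violations: (21 − 16) × €5,140 = €25,700
Statutory damages: €56,320 + €25,700 = €82,020
Conduct not willful: the in-lieu enhancement does not apply.
Actual plus statutory damages: €144,510 + €82,020 = €226,530
Attorney fees: 10% of €226,530 = €22,653
Total before cap: €226,530 + €22,653 = €249,183
Cap at €402,600: €249,183 is within the cap, no reduction.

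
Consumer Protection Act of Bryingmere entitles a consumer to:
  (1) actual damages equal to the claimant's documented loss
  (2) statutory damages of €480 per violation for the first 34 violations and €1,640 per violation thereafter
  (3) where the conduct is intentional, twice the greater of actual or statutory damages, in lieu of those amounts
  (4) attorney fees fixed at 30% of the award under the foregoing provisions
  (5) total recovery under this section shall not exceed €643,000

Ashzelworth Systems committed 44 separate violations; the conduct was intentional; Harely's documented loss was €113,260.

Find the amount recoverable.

Total recovery: €294,476

First 34 violations: 34 × €480 = €16,320
Remaining violations: (44 − 34) × €1,640 = €16,400
Statutory damages: €16,320 + €16,400 = €32,720
Greater of actual damages (€113,260) or statutory damages (€32,720): €113,260
Doubled: 2 × €113,260 = €226,520
Attorney fees: 30% of €226,520 = €67,956
Total before cap: €226,520 + €67,956 = €294,476
Cap at €643,000: €294,476 is within the cap, no reduction.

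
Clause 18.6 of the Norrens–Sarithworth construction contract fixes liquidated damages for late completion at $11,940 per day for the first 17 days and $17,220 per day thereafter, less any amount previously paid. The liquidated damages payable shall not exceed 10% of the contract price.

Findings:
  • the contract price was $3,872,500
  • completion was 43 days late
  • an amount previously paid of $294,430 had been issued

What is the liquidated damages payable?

$356,270

First 17 days: 17 × $11,940 = $202,980
Remaining days: (43 − 17) × $17,220 = $447,720
Accrued per-day damages: $202,980 + $447,720 = $650,700
Less amount previously paid: $650,700 − $294,430 = $356,270
Cap: 10% of $3,872,500 = $387,250
Cap at $387,250: $356,270 is within the cap, no reduction.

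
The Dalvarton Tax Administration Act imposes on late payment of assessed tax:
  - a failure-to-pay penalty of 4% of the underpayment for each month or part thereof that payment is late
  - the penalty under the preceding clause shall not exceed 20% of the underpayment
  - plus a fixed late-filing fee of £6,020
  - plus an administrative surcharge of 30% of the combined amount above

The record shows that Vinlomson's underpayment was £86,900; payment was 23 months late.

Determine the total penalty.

Accrued rate: 4% × 23 = 92%, capped at 20% → 20%
Failure-to-pay penalty: 20% of £86,900 = £17,380
Penalty before surcharge: £17,380 + £6,020 = £23,400
Administrative surcharge: 30% of £23,400 = £7,020
Total penalty: £23,400 + £7,020 = £30,420

£30,420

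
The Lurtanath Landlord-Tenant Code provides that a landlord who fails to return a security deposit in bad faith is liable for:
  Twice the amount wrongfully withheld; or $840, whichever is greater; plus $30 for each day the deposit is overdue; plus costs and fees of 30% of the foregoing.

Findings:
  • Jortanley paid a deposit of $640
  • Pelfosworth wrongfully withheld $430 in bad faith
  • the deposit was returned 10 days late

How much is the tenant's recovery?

$1,508

Doubled: 2 × $430 = $860
Minimum $840: $860 meets the minimum, no increase.
Late-return penalty: 10 × $30 = $300
Damages plus late penalty: $860 + $300 = $1,160
Costs and fees: 30% of $1,160 = $348
Total recovery: $1,160 + $348 = $1,508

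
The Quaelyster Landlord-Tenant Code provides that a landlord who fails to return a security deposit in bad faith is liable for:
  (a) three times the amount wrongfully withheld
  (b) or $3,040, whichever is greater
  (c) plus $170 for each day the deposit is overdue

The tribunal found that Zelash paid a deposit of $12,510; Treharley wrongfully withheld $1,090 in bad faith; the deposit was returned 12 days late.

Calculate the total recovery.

Recovery: $5,310

Trebled: 3 × $1,090 = $3,270
Minimum $3,040: $3,270 meets the minimum, no increase.
Late-return penalty: 12 × $170 = $2,040
Damages plus late penalty: $3,270 + $2,040 = $5,310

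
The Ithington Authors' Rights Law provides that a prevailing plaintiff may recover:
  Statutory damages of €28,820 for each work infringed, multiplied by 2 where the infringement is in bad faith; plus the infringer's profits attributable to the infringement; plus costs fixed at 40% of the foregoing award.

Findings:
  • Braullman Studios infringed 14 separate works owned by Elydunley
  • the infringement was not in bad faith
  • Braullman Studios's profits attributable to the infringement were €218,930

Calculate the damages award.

€871,374

Statutory damages: 14 × €28,820 = €403,480
Infringement not in bad faith: no ×2 enhancement.
Combined award: €403,480 + €218,930 = €622,410
Costs: 40% of €622,410 = €248,964
Award plus costs: €622,410 + €248,964 = €871,374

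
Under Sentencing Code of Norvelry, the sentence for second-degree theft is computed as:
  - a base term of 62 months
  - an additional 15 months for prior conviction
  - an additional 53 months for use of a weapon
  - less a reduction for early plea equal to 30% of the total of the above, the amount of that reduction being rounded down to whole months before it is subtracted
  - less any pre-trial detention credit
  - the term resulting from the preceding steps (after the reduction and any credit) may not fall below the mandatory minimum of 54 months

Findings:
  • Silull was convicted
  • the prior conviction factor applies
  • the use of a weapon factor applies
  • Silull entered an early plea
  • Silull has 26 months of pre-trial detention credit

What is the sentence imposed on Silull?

Prior conviction enhancement: +15 months
Use of a weapon enhancement: +53 months
Adjusted term: 62 months + 15 months + 53 months = 130 months
Early plea reduction: 30% of 130 months = 39 months (rounded down)
After reduction: 130 − 39 = 91 months
Less pre-trial detention credit: 91 months − 26 months = 65 months
Minimum 54 months: 65 months meets the minimum, no increase.

65 months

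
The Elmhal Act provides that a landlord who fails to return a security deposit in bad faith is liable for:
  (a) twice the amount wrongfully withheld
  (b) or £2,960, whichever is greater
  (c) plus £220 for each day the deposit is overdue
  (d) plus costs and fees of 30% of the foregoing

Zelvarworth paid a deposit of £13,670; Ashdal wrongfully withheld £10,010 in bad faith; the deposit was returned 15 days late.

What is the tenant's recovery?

Doubled: 2 × £10,010 = £20,020
Minimum £2,960: £20,020 meets the minimum, no increase.
Late-return penalty: 15 × £220 = £3,300
Damages plus late penalty: £20,020 + £3,300 = £23,320
Costs and fees: 30% of £23,320 = £6,996
Total recovery: £23,320 + £6,996 = £30,316

£30,316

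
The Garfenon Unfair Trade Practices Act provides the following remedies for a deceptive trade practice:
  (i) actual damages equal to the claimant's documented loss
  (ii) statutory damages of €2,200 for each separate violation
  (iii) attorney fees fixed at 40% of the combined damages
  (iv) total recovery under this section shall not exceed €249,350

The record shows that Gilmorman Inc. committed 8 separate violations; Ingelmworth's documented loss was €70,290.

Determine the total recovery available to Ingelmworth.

Statutory damages: 8 × €2,200 = €17,600
Combined damages: €70,290 + €17,600 = €87,890
Attorney fees: 40% of €87,890 = €35,156
Total before cap: €87,890 + €35,156 = €123,046
Cap at €249,350: €123,046 is within the cap, no reduction.

€123,046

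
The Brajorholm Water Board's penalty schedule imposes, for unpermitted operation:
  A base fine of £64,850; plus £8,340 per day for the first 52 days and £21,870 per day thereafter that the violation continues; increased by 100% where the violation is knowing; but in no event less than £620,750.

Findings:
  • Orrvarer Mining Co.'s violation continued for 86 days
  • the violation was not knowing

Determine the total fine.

First 52 days: 52 × £8,340 = £433,680
Remaining days: (86 − 52) × £21,870 = £743,580
Per-day component: £433,680 + £743,580 = £1,177,260
Base plus per-day: £64,850 + £1,177,260 = £1,242,110
The violation was not knowing: no 100% increase.
Minimum £620,750: £1,242,110 meets the minimum, no increase.

£1,242,110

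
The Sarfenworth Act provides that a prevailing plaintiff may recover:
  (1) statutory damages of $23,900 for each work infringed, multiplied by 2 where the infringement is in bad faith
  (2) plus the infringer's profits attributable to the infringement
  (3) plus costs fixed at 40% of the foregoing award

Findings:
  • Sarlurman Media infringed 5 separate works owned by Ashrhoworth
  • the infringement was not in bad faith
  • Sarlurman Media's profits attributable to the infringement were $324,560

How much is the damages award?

$621,684

Statutory damages: 5 × $23,900 = $119,500
Infringement not in bad faith: no ×2 enhancement.
Combined award: $119,500 + $324,560 = $444,060
Costs: 40% of $444,060 = $177,624
Award plus costs: $444,060 + $177,624 = $621,684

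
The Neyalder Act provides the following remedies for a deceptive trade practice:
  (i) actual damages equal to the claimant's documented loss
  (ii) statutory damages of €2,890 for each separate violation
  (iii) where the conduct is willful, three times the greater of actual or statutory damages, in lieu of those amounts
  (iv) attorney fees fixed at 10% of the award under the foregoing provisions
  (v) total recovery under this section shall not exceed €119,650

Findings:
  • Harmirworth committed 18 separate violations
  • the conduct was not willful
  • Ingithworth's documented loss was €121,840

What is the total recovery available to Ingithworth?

€119,650

Statutory damages: 18 × €2,890 = €52,020
Conduct not willful: the in-lieu enhancement does not apply.
Actual plus statutory damages: €121,840 + €52,020 = €173,860
Attorney fees: 10% of €173,860 = €17,386
Total before cap: €173,860 + €17,386 = €191,246
Cap at €119,650: €191,246 exceeds the cap → €119,650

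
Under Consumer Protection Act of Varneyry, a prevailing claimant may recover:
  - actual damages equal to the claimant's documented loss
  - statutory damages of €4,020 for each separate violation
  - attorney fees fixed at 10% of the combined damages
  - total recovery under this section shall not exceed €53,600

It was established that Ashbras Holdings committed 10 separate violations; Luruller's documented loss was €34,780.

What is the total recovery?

Statutory damages: 10 × €4,020 = €40,200
Combined damages: €34,780 + €40,200 = €74,980
Attorney fees: 10% of €74,980 = €7,498
Total before cap: €74,980 + €7,498 = €82,478
Cap at €53,600: €82,478 exceeds the cap → €53,600

€53,600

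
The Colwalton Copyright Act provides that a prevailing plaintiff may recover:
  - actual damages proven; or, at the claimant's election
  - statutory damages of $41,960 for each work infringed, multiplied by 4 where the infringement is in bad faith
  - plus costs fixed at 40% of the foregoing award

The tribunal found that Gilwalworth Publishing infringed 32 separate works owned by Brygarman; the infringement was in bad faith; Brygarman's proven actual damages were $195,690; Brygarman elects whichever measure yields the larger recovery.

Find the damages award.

Award: $7,519,232

Statutory damages: 32 × $41,960 = $1,342,720
Multiplied by 4: 4 × $1,342,720 = $5,370,880
Greater of actual damages ($195,690) or enhanced statutory damages ($5,370,880): $5,370,880
Costs: 40% of $5,370,880 = $2,148,352
Award plus costs: $5,370,880 + $2,148,352 = $7,519,232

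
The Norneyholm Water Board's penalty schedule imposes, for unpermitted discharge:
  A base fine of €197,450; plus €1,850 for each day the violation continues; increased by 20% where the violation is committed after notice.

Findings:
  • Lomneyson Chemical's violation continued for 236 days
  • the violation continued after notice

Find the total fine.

Civil penalty: €760,860

Per-day component: 236 × €1,850 = €436,600
Base plus per-day: €197,450 + €436,600 = €634,050
Enhancement: 20% of €634,050 = €126,810
Enhanced fine: €634,050 + €126,810 = €760,860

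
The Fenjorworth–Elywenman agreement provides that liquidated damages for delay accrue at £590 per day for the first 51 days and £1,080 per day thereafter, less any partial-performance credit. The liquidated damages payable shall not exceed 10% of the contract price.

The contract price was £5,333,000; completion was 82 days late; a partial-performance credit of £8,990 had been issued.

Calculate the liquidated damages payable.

£54,580

First 51 days: 51 × £590 = £30,090
Remaining days: (82 − 51) × £1,080 = £33,480
Accrued per-day damages: £30,090 + £33,480 = £63,570
Less partial-performance credit: £63,570 − £8,990 = £54,580
Cap: 10% of £5,333,000 = £533,300
Cap at £533,300: £54,580 is within the cap, no reduction.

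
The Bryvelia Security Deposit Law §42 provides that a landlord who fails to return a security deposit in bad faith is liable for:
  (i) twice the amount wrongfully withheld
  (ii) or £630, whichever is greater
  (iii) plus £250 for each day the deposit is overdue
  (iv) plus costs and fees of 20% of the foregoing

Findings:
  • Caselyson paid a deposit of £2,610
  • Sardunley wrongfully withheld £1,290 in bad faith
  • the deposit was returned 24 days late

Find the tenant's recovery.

Doubled: 2 × £1,290 = £2,580
Minimum £630: £2,580 meets the minimum, no increase.
Late-return penalty: 24 × £250 = £6,000
Damages plus late penalty: £2,580 + £6,000 = £8,580
Costs and fees: 20% of £8,580 = £1,716
Total recovery: £8,580 + £1,716 = £10,296

Recovery: £10,296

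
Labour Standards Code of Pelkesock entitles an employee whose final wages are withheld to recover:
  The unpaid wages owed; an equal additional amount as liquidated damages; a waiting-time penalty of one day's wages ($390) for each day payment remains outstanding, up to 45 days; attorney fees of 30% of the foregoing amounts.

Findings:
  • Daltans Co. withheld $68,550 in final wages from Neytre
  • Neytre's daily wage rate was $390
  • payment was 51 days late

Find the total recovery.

Liquidated damages (equal amount): $68,550
Penalty days: min(51, 45) = 45
Waiting-time penalty: 45 × $390 = $17,550
Subtotal: $68,550 + $68,550 + $17,550 = $154,650
Attorney fees: 30% of $154,650 = $46,395
Total award: $154,650 + $46,395 = $201,045

$201,045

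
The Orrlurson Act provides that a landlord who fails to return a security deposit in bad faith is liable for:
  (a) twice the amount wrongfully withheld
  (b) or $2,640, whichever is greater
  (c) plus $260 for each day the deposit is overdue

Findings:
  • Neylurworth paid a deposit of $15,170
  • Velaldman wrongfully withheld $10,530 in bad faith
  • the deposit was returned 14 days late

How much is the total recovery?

Doubled: 2 × $10,530 = $21,060
Minimum $2,640: $21,060 meets the minimum, no increase.
Late-return penalty: 14 × $260 = $3,640
Damages plus late penalty: $21,060 + $3,640 = $24,700

$24,700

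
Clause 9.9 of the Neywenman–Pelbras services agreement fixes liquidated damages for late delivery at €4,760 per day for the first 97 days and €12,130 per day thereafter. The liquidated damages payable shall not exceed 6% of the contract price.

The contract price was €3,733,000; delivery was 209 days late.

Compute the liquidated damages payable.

First 97 days: 97 × €4,760 = €461,720
Remaining days: (209 − 97) × €12,130 = €1,358,560
Accrued per-day damages: €461,720 + €1,358,560 = €1,820,280
Cap: 6% of €3,733,000 = €223,980
Cap at €223,980: €1,820,280 exceeds the cap → €223,980

€223,980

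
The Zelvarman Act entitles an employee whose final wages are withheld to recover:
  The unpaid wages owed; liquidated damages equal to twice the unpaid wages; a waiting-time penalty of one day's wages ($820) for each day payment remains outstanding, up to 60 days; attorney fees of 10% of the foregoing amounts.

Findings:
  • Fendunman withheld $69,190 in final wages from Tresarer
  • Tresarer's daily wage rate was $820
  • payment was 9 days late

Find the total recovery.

Doubled: 2 × $69,190 = $138,380
Penalty days: min(9, 60) = 9
Waiting-time penalty: 9 × $820 = $7,380
Subtotal: $69,190 + $138,380 + $7,380 = $214,950
Attorney fees: 10% of $214,950 = $21,495
Total award: $214,950 + $21,495 = $236,445

Total award: $236,445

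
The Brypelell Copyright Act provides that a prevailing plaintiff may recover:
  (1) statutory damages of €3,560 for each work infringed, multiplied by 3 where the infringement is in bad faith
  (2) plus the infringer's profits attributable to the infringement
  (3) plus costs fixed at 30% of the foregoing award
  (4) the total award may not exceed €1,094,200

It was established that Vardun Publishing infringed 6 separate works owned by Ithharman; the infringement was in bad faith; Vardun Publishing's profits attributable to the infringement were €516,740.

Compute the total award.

Statutory damages: 6 × €3,560 = €21,360
Trebled: 3 × €21,360 = €64,080
Combined award: €64,080 + €516,740 = €580,820
Costs: 30% of €580,820 = €174,246
Award plus costs: €580,820 + €174,246 = €755,066
Cap at €1,094,200: €755,066 is within the cap, no reduction.

€755,066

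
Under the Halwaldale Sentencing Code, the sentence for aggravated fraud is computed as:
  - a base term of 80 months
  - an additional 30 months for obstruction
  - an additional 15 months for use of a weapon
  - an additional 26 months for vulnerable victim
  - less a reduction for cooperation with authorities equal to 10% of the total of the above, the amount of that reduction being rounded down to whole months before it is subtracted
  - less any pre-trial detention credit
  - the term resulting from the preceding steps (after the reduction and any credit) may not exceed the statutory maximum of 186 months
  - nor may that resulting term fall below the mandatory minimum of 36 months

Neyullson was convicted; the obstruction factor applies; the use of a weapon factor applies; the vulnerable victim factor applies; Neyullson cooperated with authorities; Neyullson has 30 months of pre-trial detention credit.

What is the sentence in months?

106 months

Obstruction enhancement: +30 months
Use of a weapon enhancement: +15 months
Vulnerable victim enhancement: +26 months
Adjusted term: 80 months + 30 months + 15 months + 26 months = 151 months
Cooperation with authorities reduction: 10% of 151 months = 15 months (rounded down)
After reduction: 151 − 15 = 136 months
Less pre-trial detention credit: 136 months − 30 months = 106 months
Cap at 186 months: 106 months is within the cap, no reduction.
Minimum 36 months: 106 months meets the minimum, no increase.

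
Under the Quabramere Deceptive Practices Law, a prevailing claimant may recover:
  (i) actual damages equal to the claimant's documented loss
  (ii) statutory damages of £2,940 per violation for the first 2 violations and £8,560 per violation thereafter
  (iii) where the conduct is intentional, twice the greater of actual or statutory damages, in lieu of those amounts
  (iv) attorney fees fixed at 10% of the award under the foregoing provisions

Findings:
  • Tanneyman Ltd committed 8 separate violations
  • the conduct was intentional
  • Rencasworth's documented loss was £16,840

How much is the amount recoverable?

First 2 violations: 2 × £2,940 = £5,880
Remaining violations: (8 − 2) × £8,560 = £51,360
Statutory damages: £5,880 + £51,360 = £57,240
Greater of actual damages (£16,840) or statutory damages (£57,240): £57,240
Doubled: 2 × £57,240 = £114,480
Attorney fees: 10% of £114,480 = £11,448
Total recovery: £114,480 + £11,448 = £125,928

£125,928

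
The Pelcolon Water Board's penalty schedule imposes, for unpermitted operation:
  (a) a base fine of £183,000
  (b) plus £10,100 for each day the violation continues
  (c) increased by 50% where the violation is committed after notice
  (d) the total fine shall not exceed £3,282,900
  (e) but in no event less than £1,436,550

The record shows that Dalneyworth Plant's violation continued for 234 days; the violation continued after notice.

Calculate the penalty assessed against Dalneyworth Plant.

Per-day component: 234 × £10,100 = £2,363,400
Base plus per-day: £183,000 + £2,363,400 = £2,546,400
Enhancement: 50% of £2,546,400 = £1,273,200
Enhanced fine: £2,546,400 + £1,273,200 = £3,819,600
Cap at £3,282,900: £3,819,600 exceeds the cap → £3,282,900
Minimum £1,436,550: £3,282,900 meets the minimum, no increase.

£3,282,900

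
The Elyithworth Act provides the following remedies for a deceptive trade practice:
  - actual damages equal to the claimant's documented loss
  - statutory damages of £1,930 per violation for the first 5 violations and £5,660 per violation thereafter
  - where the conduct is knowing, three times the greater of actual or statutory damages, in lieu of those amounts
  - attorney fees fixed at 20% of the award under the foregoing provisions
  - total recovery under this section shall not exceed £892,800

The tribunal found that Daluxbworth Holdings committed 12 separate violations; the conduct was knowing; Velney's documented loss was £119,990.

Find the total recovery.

First 5 violations: 5 × £1,930 = £9,650
Remaining violations: (12 − 5) × £5,660 = £39,620
Statutory damages: £9,650 + £39,620 = £49,270
Greater of actual damages (£119,990) or statutory damages (£49,270): £119,990
Trebled: 3 × £119,990 = £359,970
Attorney fees: 20% of £359,970 = £71,994
Total before cap: £359,970 + £71,994 = £431,964
Cap at £892,800: £431,964 is within the cap, no reduction.

£431,964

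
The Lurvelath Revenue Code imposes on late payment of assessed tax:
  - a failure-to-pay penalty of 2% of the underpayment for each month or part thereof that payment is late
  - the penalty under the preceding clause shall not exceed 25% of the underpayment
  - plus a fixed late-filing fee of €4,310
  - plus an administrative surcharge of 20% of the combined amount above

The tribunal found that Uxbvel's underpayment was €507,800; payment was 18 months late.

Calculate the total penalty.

Penalty: €157,512

Accrued rate: 2% × 18 = 36%, capped at 25% → 25%
Failure-to-pay penalty: 25% of €507,800 = €126,950
Penalty before surcharge: €126,950 + €4,310 = €131,260
Administrative surcharge: 20% of €131,260 = €26,252
Total penalty: €131,260 + €26,252 = €157,512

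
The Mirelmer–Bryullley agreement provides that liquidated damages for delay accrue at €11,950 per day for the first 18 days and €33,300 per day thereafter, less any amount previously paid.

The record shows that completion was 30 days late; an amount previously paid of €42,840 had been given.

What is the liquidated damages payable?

First 18 days: 18 × €11,950 = €215,100
Remaining days: (30 − 18) × €33,300 = €399,600
Accrued per-day damages: €215,100 + €399,600 = €614,700
Less amount previously paid: €614,700 − €42,840 = €571,860

€571,860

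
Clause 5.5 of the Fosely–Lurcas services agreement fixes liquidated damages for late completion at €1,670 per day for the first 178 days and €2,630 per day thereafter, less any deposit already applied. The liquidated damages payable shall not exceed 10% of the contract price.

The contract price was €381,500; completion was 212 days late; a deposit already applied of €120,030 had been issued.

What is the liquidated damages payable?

Liquidated damages: €38,150

First 178 days: 178 × €1,670 = €297,260
Remaining days: (212 − 178) × €2,630 = €89,420
Accrued per-day damages: €297,260 + €89,420 = €386,680
Less deposit already applied: €386,680 − €120,030 = €266,650
Cap: 10% of €381,500 = €38,150
Cap at €38,150: €266,650 exceeds the cap → €38,150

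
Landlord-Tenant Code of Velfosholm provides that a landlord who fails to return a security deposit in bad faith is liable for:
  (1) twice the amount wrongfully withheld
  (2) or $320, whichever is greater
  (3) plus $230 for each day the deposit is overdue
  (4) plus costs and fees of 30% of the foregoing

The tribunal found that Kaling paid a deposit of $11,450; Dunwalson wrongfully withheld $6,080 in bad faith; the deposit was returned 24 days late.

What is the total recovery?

Doubled: 2 × $6,080 = $12,160
Minimum $320: $12,160 meets the minimum, no increase.
Late-return penalty: 24 × $230 = $5,520
Damages plus late penalty: $12,160 + $5,520 = $17,680
Costs and fees: 30% of $17,680 = $5,304
Total recovery: $17,680 + $5,304 = $22,984

$22,984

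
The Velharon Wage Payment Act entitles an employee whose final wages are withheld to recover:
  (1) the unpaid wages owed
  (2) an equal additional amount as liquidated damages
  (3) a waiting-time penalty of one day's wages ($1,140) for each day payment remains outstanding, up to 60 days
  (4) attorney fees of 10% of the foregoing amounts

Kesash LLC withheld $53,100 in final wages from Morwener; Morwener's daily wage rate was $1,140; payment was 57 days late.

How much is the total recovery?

Liquidated damages (equal amount): $53,100
Penalty days: min(57, 60) = 57
Waiting-time penalty: 57 × $1,140 = $64,980
Subtotal: $53,100 + $53,100 + $64,980 = $171,180
Attorney fees: 10% of $171,180 = $17,118
Total award: $171,180 + $17,118 = $188,298

$188,298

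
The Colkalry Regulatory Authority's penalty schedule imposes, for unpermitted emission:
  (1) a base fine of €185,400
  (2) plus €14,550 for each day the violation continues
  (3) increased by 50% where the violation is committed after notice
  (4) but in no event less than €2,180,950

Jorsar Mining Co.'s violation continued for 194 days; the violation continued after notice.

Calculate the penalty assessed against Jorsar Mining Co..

Per-day component: 194 × €14,550 = €2,822,700
Base plus per-day: €185,400 + €2,822,700 = €3,008,100
Enhancement: 50% of €3,008,100 = €1,504,050
Enhanced fine: €3,008,100 + €1,504,050 = €4,512,150
Minimum €2,180,950: €4,512,150 meets the minimum, no increase.

€4,512,150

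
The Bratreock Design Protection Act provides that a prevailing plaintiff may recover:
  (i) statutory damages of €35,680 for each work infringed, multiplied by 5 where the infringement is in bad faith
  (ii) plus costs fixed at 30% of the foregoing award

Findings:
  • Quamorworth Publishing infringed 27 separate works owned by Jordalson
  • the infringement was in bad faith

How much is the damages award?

Award: €6,261,840

Statutory damages: 27 × €35,680 = €963,360
Multiplied by 5: 5 × €963,360 = €4,816,800
Costs: 30% of €4,816,800 = €1,445,040
Award plus costs: €4,816,800 + €1,445,040 = €6,261,840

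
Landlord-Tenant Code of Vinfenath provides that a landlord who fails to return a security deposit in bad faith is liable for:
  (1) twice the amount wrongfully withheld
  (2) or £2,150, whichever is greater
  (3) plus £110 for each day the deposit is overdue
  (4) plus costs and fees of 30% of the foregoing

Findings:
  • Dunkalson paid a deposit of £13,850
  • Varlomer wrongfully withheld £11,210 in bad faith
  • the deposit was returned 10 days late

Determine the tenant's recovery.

Doubled: 2 × £11,210 = £22,420
Minimum £2,150: £22,420 meets the minimum, no increase.
Late-return penalty: 10 × £110 = £1,100
Damages plus late penalty: £22,420 + £1,100 = £23,520
Costs and fees: 30% of £23,520 = £7,056
Total recovery: £23,520 + £7,056 = £30,576

£30,576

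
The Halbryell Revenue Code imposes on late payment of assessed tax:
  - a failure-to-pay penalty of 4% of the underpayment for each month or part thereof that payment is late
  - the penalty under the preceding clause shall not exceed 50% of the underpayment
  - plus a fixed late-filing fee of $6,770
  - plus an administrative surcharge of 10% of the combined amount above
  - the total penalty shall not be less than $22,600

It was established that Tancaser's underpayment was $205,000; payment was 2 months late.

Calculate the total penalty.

$25,487

Accrued rate: 4% × 2 = 8%, capped at 50% → 8%
Failure-to-pay penalty: 8% of $205,000 = $16,400
Penalty before surcharge: $16,400 + $6,770 = $23,170
Administrative surcharge: 10% of $23,170 = $2,317
Total penalty: $23,170 + $2,317 = $25,487
Minimum $22,600: $25,487 meets the minimum, no increase.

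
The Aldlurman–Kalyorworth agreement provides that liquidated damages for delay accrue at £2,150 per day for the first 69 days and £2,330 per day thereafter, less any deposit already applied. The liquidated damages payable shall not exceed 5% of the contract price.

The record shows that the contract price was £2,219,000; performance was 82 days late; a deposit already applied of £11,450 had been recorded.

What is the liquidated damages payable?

First 69 days: 69 × £2,150 = £148,350
Remaining days: (82 − 69) × £2,330 = £30,290
Accrued per-day damages: £148,350 + £30,290 = £178,640
Less deposit already applied: £178,640 − £11,450 = £167,190
Cap: 5% of £2,219,000 = £110,950
Cap at £110,950: £167,190 exceeds the cap → £110,950

£110,950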